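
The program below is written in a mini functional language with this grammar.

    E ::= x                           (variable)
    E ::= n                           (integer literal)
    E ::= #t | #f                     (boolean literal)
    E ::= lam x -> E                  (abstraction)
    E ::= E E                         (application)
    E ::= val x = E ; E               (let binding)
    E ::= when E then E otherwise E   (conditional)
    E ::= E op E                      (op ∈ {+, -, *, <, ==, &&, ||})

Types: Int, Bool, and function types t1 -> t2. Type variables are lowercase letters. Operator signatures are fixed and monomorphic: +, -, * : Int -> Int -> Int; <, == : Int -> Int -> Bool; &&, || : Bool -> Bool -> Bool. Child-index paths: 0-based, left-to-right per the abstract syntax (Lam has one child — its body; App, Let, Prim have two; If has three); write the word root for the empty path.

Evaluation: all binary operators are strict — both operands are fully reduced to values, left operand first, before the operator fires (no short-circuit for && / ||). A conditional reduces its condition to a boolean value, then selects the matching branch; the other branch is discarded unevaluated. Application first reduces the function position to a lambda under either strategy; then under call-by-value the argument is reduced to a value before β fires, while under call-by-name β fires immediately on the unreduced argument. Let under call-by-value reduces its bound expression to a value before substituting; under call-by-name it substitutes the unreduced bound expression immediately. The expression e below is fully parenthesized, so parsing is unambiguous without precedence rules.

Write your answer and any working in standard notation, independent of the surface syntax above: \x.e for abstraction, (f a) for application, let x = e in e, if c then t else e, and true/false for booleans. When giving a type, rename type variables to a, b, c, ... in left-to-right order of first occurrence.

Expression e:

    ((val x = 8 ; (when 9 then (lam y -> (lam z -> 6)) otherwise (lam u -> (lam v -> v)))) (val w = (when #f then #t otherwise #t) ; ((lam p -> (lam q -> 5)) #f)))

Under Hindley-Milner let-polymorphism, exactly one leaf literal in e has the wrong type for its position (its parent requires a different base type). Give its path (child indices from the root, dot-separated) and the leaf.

Answer: 0.1.0 : 9

Working:
let x : Int
  unify Int ~ Bool
  FAIL: mismatch Int ~ Bool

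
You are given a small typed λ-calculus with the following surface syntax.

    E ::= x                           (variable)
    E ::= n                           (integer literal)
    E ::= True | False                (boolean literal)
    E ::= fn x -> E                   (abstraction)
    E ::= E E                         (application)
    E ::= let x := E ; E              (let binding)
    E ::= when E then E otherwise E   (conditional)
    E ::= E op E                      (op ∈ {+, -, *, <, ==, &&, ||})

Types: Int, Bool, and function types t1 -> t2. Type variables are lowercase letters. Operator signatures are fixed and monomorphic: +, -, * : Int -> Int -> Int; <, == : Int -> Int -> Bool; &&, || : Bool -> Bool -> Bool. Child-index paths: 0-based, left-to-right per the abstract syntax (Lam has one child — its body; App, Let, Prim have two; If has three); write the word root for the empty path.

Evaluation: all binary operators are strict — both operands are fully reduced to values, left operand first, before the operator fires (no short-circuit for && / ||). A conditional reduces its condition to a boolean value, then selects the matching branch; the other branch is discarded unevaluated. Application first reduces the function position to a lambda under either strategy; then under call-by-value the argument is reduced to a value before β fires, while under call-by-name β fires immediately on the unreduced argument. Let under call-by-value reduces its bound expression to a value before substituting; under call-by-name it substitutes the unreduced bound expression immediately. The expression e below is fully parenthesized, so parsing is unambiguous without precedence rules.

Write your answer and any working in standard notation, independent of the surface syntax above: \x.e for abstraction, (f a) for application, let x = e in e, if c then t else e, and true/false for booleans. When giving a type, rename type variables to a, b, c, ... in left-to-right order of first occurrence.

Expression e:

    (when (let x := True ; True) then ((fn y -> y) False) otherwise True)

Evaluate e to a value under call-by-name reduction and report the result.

Derivation:
step 0: (if (let x = true in true) then ((\y.y) false) else true)
step 1: [let@0] (if true then ((\y.y) false) else true)
step 2: [if@root] ((\y.y) false)
step 3: [beta@root] false

Answer: false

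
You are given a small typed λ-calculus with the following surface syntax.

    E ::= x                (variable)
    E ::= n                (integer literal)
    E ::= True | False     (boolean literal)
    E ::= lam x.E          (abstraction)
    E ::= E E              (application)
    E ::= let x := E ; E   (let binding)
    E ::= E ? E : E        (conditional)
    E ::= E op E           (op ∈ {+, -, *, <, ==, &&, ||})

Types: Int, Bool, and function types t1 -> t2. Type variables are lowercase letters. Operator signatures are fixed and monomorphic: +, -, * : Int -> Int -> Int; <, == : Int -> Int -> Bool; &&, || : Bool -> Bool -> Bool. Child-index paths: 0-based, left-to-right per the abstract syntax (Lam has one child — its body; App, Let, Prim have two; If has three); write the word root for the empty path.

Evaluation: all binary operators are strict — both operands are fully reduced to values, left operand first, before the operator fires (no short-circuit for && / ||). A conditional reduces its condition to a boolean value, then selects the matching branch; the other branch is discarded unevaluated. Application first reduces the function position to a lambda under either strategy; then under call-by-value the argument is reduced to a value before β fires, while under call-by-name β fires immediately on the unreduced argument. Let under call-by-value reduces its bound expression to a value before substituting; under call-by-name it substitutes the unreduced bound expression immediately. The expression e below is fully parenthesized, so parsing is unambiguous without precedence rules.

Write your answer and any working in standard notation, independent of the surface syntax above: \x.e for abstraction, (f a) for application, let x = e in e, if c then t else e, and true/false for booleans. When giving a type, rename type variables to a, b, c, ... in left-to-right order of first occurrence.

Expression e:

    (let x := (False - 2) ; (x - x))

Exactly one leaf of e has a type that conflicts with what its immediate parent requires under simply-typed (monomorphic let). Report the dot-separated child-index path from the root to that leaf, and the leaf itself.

Derivation:
  unify Bool ~ Int
  FAIL: mismatch Bool ~ Int

Answer: 0.0 : false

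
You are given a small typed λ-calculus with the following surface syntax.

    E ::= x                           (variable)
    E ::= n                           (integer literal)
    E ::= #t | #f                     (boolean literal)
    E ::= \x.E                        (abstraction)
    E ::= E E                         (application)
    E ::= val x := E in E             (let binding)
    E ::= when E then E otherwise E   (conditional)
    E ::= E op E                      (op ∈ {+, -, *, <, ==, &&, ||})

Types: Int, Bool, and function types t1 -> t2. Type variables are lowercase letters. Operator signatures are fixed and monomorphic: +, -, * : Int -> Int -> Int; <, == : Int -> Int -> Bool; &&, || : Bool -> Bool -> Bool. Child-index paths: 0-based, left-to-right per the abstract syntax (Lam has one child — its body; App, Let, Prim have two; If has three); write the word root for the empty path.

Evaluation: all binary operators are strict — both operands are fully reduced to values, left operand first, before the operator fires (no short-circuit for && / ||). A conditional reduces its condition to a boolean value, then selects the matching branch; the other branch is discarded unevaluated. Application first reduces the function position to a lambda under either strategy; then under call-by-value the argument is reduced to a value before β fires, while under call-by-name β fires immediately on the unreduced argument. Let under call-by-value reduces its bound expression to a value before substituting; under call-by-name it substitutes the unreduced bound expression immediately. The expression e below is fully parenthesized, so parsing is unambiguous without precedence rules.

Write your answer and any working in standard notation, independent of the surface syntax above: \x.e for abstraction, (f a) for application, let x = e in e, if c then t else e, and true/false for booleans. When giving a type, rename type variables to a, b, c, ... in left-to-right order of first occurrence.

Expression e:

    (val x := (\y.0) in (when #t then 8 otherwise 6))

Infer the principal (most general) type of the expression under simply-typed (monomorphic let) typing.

Working:
\y._ : a -> Int
let x : a -> Int
  unify Bool ~ Bool
  unify Int ~ Int

Answer: Int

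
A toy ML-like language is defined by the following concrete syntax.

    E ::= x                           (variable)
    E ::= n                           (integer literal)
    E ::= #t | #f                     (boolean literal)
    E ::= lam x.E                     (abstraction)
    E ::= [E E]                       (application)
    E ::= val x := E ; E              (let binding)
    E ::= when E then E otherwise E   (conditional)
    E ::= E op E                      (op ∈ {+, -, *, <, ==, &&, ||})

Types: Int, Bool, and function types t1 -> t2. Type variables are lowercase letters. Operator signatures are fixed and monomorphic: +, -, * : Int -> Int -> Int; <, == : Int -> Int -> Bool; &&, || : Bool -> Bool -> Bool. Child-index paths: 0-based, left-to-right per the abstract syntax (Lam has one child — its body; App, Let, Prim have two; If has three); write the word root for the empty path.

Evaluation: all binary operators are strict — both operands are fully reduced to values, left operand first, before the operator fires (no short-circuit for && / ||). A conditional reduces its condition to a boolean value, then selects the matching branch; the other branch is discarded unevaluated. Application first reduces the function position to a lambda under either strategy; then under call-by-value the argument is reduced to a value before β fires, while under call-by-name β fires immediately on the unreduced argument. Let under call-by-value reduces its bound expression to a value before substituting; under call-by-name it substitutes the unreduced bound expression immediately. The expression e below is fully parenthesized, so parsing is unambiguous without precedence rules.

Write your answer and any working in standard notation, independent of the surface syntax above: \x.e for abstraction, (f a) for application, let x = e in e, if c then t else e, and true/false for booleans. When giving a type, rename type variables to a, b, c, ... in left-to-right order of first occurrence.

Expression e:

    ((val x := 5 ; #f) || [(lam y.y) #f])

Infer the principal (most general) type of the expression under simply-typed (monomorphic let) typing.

Working:
let x : Int
  unify Bool ~ Bool
y : a
\y._ : a -> a
  unify a -> a ~ Bool -> b
  unify a ~ Bool
  unify Bool ~ b
_ _ : Bool
  unify Bool ~ Bool

Answer: Bool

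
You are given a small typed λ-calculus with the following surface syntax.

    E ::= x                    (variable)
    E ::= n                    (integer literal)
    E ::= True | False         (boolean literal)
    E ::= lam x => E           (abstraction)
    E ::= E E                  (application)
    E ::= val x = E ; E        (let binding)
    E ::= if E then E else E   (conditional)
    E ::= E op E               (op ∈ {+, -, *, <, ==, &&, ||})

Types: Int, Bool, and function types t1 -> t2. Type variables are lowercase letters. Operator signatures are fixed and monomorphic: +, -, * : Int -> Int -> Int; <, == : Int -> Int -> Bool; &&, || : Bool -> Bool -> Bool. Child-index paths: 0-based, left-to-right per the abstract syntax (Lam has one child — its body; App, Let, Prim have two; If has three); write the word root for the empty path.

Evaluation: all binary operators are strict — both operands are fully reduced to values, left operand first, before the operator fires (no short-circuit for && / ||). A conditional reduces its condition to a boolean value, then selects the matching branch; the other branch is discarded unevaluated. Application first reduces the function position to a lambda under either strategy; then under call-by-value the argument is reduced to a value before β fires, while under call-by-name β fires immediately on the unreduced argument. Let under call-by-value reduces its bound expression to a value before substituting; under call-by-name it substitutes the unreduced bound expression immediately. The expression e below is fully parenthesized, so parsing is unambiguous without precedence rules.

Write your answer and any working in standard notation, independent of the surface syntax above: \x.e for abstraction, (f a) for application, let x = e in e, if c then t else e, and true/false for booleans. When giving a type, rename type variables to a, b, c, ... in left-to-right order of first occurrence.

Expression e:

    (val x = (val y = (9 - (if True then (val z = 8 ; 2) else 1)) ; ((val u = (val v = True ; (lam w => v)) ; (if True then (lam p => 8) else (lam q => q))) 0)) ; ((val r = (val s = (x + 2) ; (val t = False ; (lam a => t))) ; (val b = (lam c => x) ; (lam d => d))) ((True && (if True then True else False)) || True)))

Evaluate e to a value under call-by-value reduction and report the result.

Answer: true

Trace:
step 0: (let x = (let y = (9 - (if true then (let z = 8 in 2) else 1)) in ((let u = (let v = true in (\w.v)) in (if true then (\p.8) else (\q.q))) 0)) in ((let r = (let s = (x + 2) in (let t = false in (\a.t))) in (let b = (\c.x) in (\d.d))) ((true && (if true then true else false)) || true)))
step 1: [if@0.0.1] (let x = (let y = (9 - (let z = 8 in 2)) in ((let u = (let v = true in (\w.v)) in (if true then (\p.8) else (\q.q))) 0)) in ((let r = (let s = (x + 2) in (let t = false in (\a.t))) in (let b = (\c.x) in (\d.d))) ((true && (if true then true else false)) || true)))
step 2: [let@0.0.1] (let x = (let y = (9 - 2) in ((let u = (let v = true in (\w.v)) in (if true then (\p.8) else (\q.q))) 0)) in ((let r = (let s = (x + 2) in (let t = false in (\a.t))) in (let b = (\c.x) in (\d.d))) ((true && (if true then true else false)) || true)))
step 3: [delta@0.0] (let x = (let y = 7 in ((let u = (let v = true in (\w.v)) in (if true then (\p.8) else (\q.q))) 0)) in ((let r = (let s = (x + 2) in (let t = false in (\a.t))) in (let b = (\c.x) in (\d.d))) ((true && (if true then true else false)) || true)))
step 4: [let@0] (let x = ((let u = (let v = true in (\w.v)) in (if true then (\p.8) else (\q.q))) 0) in ((let r = (let s = (x + 2) in (let t = false in (\a.t))) in (let b = (\c.x) in (\d.d))) ((true && (if true then true else false)) || true)))
step 5: [let@0.0.0] (let x = ((let u = (\w.true) in (if true then (\p.8) else (\q.q))) 0) in ((let r = (let s = (x + 2) in (let t = false in (\a.t))) in (let b = (\c.x) in (\d.d))) ((true && (if true then true else false)) || true)))
step 6: [let@0.0] (let x = ((if true then (\p.8) else (\q.q)) 0) in ((let r = (let s = (x + 2) in (let t = false in (\a.t))) in (let b = (\c.x) in (\d.d))) ((true && (if true then true else false)) || true)))
step 7: [if@0.0] (let x = ((\p.8) 0) in ((let r = (let s = (x + 2) in (let t = false in (\a.t))) in (let b = (\c.x) in (\d.d))) ((true && (if true then true else false)) || true)))
step 8: [beta@0] (let x = 8 in ((let r = (let s = (x + 2) in (let t = false in (\a.t))) in (let b = (\c.x) in (\d.d))) ((true && (if true then true else false)) || true)))
step 9: [let@root] ((let r = (let s = (8 + 2) in (let t = false in (\a.t))) in (let b = (\c.8) in (\d.d))) ((true && (if true then true else false)) || true))
step 10: [delta@0.0.0] ((let r = (let s = 10 in (let t = false in (\a.t))) in (let b = (\c.8) in (\d.d))) ((true && (if true then true else false)) || true))
step 11: [let@0.0] ((let r = (let t = false in (\a.t)) in (let b = (\c.8) in (\d.d))) ((true && (if true then true else false)) || true))
step 12: [let@0.0] ((let r = (\a.false) in (let b = (\c.8) in (\d.d))) ((true && (if true then true else false)) || true))
step 13: [let@0] ((let b = (\c.8) in (\d.d)) ((true && (if true then true else false)) || true))
step 14: [let@0] ((\d.d) ((true && (if true then true else false)) || true))
step 15: [if@1.0.1] ((\d.d) ((true && true) || true))
step 16: [delta@1.0] ((\d.d) (true || true))
step 17: [delta@1] ((\d.d) true)
step 18: [beta@root] true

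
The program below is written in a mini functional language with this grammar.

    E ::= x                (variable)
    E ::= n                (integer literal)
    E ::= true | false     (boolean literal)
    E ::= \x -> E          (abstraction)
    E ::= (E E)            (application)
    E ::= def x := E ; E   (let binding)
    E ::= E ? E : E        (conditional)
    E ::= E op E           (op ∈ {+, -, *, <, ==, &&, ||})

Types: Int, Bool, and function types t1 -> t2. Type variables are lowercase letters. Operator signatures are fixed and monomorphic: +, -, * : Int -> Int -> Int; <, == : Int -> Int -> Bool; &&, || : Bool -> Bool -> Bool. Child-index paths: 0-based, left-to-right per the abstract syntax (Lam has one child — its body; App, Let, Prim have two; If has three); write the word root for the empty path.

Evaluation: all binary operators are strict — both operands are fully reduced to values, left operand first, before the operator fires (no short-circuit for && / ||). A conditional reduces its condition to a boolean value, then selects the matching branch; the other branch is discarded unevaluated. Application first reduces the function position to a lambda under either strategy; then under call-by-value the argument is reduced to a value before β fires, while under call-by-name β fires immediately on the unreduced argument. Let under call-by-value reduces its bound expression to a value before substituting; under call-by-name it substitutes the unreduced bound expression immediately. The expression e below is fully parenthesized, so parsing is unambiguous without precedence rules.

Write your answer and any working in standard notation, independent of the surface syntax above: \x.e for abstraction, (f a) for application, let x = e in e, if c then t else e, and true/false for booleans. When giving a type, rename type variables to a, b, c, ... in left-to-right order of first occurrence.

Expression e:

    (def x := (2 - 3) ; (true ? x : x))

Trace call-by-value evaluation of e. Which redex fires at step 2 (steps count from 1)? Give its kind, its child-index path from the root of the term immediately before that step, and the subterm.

Derivation:
step 0: (let x = (2 - 3) in (if true then x else x))
step 1: [delta@0] (let x = -1 in (if true then x else x))
step 2: [let@root] (if true then -1 else -1)

Answer: let at root : (let x = -1 in (if true then x else x))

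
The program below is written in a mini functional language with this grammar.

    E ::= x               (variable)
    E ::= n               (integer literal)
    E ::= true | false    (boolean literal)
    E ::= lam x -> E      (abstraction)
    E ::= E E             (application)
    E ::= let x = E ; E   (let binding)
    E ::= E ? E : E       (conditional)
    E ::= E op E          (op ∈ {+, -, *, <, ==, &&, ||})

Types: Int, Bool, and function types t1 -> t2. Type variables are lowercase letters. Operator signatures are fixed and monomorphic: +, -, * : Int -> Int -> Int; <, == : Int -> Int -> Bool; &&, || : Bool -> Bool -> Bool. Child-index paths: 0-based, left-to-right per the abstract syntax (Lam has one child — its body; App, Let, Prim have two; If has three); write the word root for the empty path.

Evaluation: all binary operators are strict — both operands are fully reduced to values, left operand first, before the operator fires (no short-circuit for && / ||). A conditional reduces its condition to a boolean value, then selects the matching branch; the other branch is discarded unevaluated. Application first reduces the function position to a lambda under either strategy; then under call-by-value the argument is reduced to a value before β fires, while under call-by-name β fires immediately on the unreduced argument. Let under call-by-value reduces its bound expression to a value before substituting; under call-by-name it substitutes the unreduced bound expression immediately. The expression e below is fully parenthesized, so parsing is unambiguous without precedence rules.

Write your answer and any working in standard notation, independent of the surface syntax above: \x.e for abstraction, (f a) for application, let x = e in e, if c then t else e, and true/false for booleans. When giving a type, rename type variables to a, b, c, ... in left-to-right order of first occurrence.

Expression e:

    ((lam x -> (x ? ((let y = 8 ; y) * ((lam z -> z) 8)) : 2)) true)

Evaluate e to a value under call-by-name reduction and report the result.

Answer: 64

Trace:
step 0: ((\x.(if x then ((let y = 8 in y) * ((\z.z) 8)) else 2)) true)
step 1: [beta@root] (if true then ((let y = 8 in y) * ((\z.z) 8)) else 2)
step 2: [if@root] ((let y = 8 in y) * ((\z.z) 8))
step 3: [let@0] (8 * ((\z.z) 8))
step 4: [beta@1] (8 * 8)
step 5: [delta@root] 64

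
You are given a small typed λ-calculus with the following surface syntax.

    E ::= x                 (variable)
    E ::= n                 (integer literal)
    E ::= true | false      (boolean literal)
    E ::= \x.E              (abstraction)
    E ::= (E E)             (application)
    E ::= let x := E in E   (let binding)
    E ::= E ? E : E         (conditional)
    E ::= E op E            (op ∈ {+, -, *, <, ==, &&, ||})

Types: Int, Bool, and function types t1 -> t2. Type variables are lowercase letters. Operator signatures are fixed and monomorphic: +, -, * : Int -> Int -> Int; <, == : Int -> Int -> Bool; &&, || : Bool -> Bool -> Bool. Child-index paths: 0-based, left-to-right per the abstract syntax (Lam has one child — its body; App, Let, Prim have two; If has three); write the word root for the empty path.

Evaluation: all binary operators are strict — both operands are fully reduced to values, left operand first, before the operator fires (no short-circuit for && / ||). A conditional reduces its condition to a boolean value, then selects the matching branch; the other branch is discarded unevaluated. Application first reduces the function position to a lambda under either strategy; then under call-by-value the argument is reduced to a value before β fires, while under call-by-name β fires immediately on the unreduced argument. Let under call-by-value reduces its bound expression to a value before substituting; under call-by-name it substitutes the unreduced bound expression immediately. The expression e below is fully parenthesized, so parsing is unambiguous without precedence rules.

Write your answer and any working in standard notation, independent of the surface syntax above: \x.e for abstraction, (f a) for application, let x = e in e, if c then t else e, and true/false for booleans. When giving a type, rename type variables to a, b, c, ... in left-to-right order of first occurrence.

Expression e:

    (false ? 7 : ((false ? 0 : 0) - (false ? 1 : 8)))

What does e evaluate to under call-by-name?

Derivation:
step 0: (if false then 7 else ((if false then 0 else 0) - (if false then 1 else 8)))
step 1: [if@root] ((if false then 0 else 0) - (if false then 1 else 8))
step 2: [if@0] (0 - (if false then 1 else 8))
step 3: [if@1] (0 - 8)
step 4: [delta@root] -8

Answer: -8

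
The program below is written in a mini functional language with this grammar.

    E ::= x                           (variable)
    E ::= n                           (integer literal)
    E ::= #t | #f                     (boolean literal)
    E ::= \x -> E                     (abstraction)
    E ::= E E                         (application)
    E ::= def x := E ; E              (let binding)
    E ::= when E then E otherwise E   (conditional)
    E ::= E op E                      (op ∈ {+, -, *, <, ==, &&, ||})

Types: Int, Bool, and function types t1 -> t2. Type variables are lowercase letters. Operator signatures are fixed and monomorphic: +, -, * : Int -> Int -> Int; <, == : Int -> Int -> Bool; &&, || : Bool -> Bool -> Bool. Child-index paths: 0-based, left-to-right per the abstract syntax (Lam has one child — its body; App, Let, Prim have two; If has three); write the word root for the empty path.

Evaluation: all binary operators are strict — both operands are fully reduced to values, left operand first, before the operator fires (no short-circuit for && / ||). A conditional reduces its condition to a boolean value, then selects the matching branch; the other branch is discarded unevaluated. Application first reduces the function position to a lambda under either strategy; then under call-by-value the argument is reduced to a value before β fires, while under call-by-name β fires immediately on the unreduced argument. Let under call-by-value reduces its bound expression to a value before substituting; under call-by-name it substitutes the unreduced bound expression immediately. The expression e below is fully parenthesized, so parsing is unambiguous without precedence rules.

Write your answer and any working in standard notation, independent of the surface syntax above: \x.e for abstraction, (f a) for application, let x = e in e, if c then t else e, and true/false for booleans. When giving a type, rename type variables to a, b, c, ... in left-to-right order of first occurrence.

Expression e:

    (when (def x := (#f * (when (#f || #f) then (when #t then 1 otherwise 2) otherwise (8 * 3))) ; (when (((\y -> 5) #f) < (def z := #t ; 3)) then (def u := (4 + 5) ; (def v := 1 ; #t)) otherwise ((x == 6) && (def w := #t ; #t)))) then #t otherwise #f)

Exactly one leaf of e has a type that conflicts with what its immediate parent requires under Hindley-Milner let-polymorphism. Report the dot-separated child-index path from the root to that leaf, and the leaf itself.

Working:
  unify Bool ~ Int
  FAIL: mismatch Bool ~ Int

Answer: 0.0.0 : false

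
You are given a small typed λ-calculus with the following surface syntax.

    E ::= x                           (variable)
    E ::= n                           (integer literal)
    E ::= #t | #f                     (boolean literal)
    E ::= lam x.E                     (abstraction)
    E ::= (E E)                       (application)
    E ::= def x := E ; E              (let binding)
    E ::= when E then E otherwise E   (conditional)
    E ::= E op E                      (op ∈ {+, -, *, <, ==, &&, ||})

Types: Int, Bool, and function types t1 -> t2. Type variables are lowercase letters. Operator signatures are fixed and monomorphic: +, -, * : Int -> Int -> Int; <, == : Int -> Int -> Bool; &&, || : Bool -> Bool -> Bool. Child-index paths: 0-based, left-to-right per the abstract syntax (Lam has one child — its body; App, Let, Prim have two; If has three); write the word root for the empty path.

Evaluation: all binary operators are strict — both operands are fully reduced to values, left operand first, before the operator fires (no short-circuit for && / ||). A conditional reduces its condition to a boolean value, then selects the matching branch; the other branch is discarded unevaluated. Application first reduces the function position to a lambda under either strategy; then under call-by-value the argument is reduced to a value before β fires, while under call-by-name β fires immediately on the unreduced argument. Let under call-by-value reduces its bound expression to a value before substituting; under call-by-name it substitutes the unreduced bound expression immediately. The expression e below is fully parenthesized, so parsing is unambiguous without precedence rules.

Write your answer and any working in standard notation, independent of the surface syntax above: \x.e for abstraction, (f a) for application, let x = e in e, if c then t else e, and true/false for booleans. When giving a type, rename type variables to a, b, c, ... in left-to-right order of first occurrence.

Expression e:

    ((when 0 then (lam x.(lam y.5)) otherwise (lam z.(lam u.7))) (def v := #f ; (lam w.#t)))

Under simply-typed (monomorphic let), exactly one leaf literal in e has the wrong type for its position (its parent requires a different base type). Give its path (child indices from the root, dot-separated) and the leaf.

Trace:
  unify Int ~ Bool
  FAIL: mismatch Int ~ Bool

Answer: 0.0 : 0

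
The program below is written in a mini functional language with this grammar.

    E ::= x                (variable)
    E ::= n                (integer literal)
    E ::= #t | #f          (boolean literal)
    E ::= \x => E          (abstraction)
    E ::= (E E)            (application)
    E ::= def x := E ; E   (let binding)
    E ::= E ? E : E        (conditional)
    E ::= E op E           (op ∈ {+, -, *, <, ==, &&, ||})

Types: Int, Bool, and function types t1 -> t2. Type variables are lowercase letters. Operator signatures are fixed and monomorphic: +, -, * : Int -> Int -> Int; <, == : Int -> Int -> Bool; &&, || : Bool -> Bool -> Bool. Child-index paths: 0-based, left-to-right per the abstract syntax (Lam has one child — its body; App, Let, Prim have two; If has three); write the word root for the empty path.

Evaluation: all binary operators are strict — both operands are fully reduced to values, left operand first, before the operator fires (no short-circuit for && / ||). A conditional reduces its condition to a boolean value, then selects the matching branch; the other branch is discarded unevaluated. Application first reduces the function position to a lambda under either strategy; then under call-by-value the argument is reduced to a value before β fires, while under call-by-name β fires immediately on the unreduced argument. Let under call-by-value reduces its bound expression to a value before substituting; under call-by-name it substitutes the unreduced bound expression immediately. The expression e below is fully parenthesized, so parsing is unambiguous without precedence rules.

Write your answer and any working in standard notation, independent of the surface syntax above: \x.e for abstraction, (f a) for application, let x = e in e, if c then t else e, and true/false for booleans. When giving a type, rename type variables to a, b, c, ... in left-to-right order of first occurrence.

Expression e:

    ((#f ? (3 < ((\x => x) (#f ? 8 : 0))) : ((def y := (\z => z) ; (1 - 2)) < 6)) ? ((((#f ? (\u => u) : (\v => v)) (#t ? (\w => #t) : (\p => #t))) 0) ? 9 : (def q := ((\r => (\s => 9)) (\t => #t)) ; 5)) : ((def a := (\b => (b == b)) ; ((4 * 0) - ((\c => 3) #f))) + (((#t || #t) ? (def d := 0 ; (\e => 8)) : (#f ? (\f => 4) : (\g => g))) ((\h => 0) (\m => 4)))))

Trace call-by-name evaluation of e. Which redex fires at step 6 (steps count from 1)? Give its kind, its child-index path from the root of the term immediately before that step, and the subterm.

Answer: if at 0.0.0 : (if false then (\u.u) else (\v.v))

Working:
step 0: (if (if false then (3 < ((\x.x) (if false then 8 else 0))) else ((let y = (\z.z) in (1 - 2)) < 6)) then (if (((if false then (\u.u) else (\v.v)) (if true then (\w.true) else (\p.true))) 0) then 9 else (let q = ((\r.(\s.9)) (\t.true)) in 5)) else ((let a = (\b.(b == b)) in ((4 * 0) - ((\c.3) false))) + ((if (true || true) then (let d = 0 in (\e.8)) else (if false then (\f.4) else (\g.g))) ((\h.0) (\m.4)))))
step 1: [if@0] (if ((let y = (\z.z) in (1 - 2)) < 6) then (if (((if false then (\u.u) else (\v.v)) (if true then (\w.true) else (\p.true))) 0) then 9 else (let q = ((\r.(\s.9)) (\t.true)) in 5)) else ((let a = (\b.(b == b)) in ((4 * 0) - ((\c.3) false))) + ((if (true || true) then (let d = 0 in (\e.8)) else (if false then (\f.4) else (\g.g))) ((\h.0) (\m.4)))))
step 2: [let@0.0] (if ((1 - 2) < 6) then (if (((if false then (\u.u) else (\v.v)) (if true then (\w.true) else (\p.true))) 0) then 9 else (let q = ((\r.(\s.9)) (\t.true)) in 5)) else ((let a = (\b.(b == b)) in ((4 * 0) - ((\c.3) false))) + ((if (true || true) then (let d = 0 in (\e.8)) else (if false then (\f.4) else (\g.g))) ((\h.0) (\m.4)))))
step 3: [delta@0.0] (if (-1 < 6) then (if (((if false then (\u.u) else (\v.v)) (if true then (\w.true) else (\p.true))) 0) then 9 else (let q = ((\r.(\s.9)) (\t.true)) in 5)) else ((let a = (\b.(b == b)) in ((4 * 0) - ((\c.3) false))) + ((if (true || true) then (let d = 0 in (\e.8)) else (if false then (\f.4) else (\g.g))) ((\h.0) (\m.4)))))
step 4: [delta@0] (if true then (if (((if false then (\u.u) else (\v.v)) (if true then (\w.true) else (\p.true))) 0) then 9 else (let q = ((\r.(\s.9)) (\t.true)) in 5)) else ((let a = (\b.(b == b)) in ((4 * 0) - ((\c.3) false))) + ((if (true || true) then (let d = 0 in (\e.8)) else (if false then (\f.4) else (\g.g))) ((\h.0) (\m.4)))))
step 5: [if@root] (if (((if false then (\u.u) else (\v.v)) (if true then (\w.true) else (\p.true))) 0) then 9 else (let q = ((\r.(\s.9)) (\t.true)) in 5))
step 6: [if@0.0.0] (if (((\v.v) (if true then (\w.true) else (\p.true))) 0) then 9 else (let q = ((\r.(\s.9)) (\t.true)) in 5))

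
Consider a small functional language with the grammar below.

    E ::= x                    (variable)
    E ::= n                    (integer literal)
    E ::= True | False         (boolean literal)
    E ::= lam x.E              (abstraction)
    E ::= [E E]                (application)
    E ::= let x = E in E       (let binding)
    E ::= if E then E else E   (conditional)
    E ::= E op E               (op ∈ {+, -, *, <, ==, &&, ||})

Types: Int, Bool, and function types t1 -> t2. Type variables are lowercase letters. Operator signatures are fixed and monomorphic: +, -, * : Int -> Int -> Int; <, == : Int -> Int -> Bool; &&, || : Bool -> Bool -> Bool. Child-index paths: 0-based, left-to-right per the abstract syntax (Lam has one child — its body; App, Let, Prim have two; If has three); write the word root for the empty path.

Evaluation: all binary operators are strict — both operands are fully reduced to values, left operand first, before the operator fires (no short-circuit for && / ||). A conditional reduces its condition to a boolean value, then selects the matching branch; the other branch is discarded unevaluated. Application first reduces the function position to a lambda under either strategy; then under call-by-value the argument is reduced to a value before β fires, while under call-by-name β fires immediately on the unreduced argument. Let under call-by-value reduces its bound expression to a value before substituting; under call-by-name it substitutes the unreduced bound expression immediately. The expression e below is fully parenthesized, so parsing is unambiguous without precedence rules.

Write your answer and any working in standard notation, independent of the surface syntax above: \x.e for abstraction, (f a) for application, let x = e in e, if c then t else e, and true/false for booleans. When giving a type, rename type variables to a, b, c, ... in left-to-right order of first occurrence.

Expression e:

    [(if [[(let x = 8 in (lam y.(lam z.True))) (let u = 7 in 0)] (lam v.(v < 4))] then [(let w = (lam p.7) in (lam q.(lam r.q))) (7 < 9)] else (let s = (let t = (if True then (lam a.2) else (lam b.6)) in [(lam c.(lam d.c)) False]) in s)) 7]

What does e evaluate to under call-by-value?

Answer: true

Working:
step 0: ((if (((let x = 8 in (\y.(\z.true))) (let u = 7 in 0)) (\v.(v < 4))) then ((let w = (\p.7) in (\q.(\r.q))) (7 < 9)) else (let s = (let t = (if true then (\a.2) else (\b.6)) in ((\c.(\d.c)) false)) in s)) 7)
step 1: [let@0.0.0.0] ((if (((\y.(\z.true)) (let u = 7 in 0)) (\v.(v < 4))) then ((let w = (\p.7) in (\q.(\r.q))) (7 < 9)) else (let s = (let t = (if true then (\a.2) else (\b.6)) in ((\c.(\d.c)) false)) in s)) 7)
step 2: [let@0.0.0.1] ((if (((\y.(\z.true)) 0) (\v.(v < 4))) then ((let w = (\p.7) in (\q.(\r.q))) (7 < 9)) else (let s = (let t = (if true then (\a.2) else (\b.6)) in ((\c.(\d.c)) false)) in s)) 7)
step 3: [beta@0.0.0] ((if ((\z.true) (\v.(v < 4))) then ((let w = (\p.7) in (\q.(\r.q))) (7 < 9)) else (let s = (let t = (if true then (\a.2) else (\b.6)) in ((\c.(\d.c)) false)) in s)) 7)
step 4: [beta@0.0] ((if true then ((let w = (\p.7) in (\q.(\r.q))) (7 < 9)) else (let s = (let t = (if true then (\a.2) else (\b.6)) in ((\c.(\d.c)) false)) in s)) 7)
step 5: [if@0] (((let w = (\p.7) in (\q.(\r.q))) (7 < 9)) 7)
step 6: [let@0.0] (((\q.(\r.q)) (7 < 9)) 7)
step 7: [delta@0.1] (((\q.(\r.q)) true) 7)
step 8: [beta@0] ((\r.true) 7)
step 9: [beta@root] true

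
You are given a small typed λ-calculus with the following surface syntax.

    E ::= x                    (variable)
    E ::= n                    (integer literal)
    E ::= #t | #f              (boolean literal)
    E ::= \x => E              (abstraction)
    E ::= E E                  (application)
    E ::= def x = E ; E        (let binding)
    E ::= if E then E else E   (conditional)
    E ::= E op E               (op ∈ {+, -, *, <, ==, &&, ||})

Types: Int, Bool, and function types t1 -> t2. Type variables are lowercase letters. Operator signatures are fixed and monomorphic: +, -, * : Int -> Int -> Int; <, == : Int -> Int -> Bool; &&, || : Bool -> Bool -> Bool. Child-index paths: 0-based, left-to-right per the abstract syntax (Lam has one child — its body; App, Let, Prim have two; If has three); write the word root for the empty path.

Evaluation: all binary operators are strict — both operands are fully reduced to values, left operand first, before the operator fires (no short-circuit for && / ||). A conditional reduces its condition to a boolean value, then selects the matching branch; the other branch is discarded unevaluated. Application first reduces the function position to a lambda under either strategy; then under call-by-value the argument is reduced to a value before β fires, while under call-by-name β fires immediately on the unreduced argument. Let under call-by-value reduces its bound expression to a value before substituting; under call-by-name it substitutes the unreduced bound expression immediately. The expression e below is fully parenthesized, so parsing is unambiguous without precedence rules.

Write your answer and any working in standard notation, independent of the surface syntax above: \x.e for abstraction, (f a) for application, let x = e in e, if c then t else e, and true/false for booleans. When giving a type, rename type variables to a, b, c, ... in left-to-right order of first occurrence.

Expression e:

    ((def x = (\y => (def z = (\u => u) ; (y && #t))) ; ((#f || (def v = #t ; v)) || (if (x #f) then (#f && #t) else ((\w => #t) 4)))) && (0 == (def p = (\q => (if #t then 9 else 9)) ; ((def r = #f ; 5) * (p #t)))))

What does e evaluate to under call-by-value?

Answer: false

Working:
step 0: ((let x = (\y.(let z = (\u.u) in (y && true))) in ((false || (let v = true in v)) || (if (x false) then (false && true) else ((\w.true) 4)))) && (0 == (let p = (\q.(if true then 9 else 9)) in ((let r = false in 5) * (p true)))))
step 1: [let@0] (((false || (let v = true in v)) || (if ((\y.(let z = (\u.u) in (y && true))) false) then (false && true) else ((\w.true) 4))) && (0 == (let p = (\q.(if true then 9 else 9)) in ((let r = false in 5) * (p true)))))
step 2: [let@0.0.1] (((false || true) || (if ((\y.(let z = (\u.u) in (y && true))) false) then (false && true) else ((\w.true) 4))) && (0 == (let p = (\q.(if true then 9 else 9)) in ((let r = false in 5) * (p true)))))
step 3: [delta@0.0] ((true || (if ((\y.(let z = (\u.u) in (y && true))) false) then (false && true) else ((\w.true) 4))) && (0 == (let p = (\q.(if true then 9 else 9)) in ((let r = false in 5) * (p true)))))
step 4: [beta@0.1.0] ((true || (if (let z = (\u.u) in (false && true)) then (false && true) else ((\w.true) 4))) && (0 == (let p = (\q.(if true then 9 else 9)) in ((let r = false in 5) * (p true)))))
step 5: [let@0.1.0] ((true || (if (false && true) then (false && true) else ((\w.true) 4))) && (0 == (let p = (\q.(if true then 9 else 9)) in ((let r = false in 5) * (p true)))))
step 6: [delta@0.1.0] ((true || (if false then (false && true) else ((\w.true) 4))) && (0 == (let p = (\q.(if true then 9 else 9)) in ((let r = false in 5) * (p true)))))
step 7: [if@0.1] ((true || ((\w.true) 4)) && (0 == (let p = (\q.(if true then 9 else 9)) in ((let r = false in 5) * (p true)))))
step 8: [beta@0.1] ((true || true) && (0 == (let p = (\q.(if true then 9 else 9)) in ((let r = false in 5) * (p true)))))
step 9: [delta@0] (true && (0 == (let p = (\q.(if true then 9 else 9)) in ((let r = false in 5) * (p true)))))
step 10: [let@1.1] (true && (0 == ((let r = false in 5) * ((\q.(if true then 9 else 9)) true))))
step 11: [let@1.1.0] (true && (0 == (5 * ((\q.(if true then 9 else 9)) true))))
step 12: [beta@1.1.1] (true && (0 == (5 * (if true then 9 else 9))))
step 13: [if@1.1.1] (true && (0 == (5 * 9)))
step 14: [delta@1.1] (true && (0 == 45))
step 15: [delta@1] (true && false)
step 16: [delta@root] false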